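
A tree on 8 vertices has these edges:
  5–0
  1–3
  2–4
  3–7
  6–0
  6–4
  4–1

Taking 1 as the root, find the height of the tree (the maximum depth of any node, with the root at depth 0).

4

The longest root-to-leaf path is 1-4-6-0-5 (4 edges).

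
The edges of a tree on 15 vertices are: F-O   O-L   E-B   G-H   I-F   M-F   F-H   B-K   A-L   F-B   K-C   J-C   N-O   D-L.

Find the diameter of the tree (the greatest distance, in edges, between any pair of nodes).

Starting from J, a farthest node is D at distance 7.
One longest path: J - C - K - B - F - O - L - D.
So the diameter is 7.

7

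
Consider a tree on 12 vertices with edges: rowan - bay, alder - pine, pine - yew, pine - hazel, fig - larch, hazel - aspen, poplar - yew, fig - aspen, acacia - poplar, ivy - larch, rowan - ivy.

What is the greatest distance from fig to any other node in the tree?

A farthest node from fig is acacia.
The path fig-aspen-hazel-pine-yew-poplar-acacia has 6 edges.

6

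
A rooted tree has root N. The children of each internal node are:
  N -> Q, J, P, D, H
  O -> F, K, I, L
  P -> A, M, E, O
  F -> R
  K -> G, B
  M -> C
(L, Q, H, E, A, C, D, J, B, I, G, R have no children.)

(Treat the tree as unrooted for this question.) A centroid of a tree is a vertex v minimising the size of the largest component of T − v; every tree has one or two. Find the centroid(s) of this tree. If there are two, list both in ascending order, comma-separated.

P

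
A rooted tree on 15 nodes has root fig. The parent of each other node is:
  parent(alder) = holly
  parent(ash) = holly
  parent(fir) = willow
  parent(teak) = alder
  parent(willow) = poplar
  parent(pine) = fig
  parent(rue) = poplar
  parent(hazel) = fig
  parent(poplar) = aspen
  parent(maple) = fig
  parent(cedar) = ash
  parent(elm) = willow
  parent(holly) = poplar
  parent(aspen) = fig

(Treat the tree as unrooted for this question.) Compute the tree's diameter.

6

BFS from cedar reaches pine last, at distance 6; BFS from pine confirms no node is farther.
Path: cedar – ash – holly – poplar – aspen – fig – pine.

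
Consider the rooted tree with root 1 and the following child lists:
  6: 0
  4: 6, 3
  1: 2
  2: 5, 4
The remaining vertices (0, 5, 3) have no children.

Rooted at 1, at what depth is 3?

3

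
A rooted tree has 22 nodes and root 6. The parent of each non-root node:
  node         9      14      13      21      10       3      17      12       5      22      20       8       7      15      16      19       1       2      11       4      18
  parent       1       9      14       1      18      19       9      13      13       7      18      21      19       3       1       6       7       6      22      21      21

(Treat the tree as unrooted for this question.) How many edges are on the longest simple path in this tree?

BFS from 12 reaches 15 last, at distance 8; BFS from 15 confirms no node is farther.
Path: 12–13–14–9–1–7–19–3–15.

8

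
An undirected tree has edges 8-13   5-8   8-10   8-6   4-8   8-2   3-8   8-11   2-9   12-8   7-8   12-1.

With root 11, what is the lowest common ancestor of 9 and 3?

8

9's ancestor chain is 9, 2, 8, 11 and 3's is 3, 8, 11; they first meet at 8.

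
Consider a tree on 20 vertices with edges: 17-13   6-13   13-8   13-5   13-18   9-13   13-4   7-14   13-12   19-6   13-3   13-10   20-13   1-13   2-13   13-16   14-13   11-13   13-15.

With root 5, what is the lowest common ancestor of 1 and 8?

Path 1→root: 1 13 5; path 8→root: 8 13 5.
First common node: 13.

13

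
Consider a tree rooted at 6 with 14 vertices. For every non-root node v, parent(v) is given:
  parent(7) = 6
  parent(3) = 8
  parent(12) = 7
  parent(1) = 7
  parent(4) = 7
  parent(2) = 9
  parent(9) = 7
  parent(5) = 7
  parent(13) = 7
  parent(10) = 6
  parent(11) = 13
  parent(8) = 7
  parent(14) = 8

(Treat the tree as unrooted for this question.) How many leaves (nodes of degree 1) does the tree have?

Degree-1 nodes: 1, 2, 3, 4, 5, 10, 11, 12, 14 — 9 of them.

9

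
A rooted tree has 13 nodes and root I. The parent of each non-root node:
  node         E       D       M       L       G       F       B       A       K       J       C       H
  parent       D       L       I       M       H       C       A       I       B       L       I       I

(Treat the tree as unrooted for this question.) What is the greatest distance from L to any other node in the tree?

5

The node farthest from L is K, via L-M-I-A-B-K — 5 edges.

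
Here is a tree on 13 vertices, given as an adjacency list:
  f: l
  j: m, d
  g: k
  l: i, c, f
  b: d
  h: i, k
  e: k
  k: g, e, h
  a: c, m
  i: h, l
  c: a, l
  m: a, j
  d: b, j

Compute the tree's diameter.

BFS from b reaches e last, at distance 10; BFS from e confirms no node is farther.
Path: b–d–j–m–a–c–l–i–h–k–e.

10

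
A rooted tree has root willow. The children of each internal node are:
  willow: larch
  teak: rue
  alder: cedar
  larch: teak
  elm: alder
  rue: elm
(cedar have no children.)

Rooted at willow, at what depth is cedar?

willow – larch – teak – rue – elm – alder – cedar — 6 edges.

6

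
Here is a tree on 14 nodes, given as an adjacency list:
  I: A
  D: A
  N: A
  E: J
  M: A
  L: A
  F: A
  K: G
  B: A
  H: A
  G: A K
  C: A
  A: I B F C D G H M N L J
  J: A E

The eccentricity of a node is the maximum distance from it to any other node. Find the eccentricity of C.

3

Distances from C peak at 3, attained at E (K also at distance 3).
C–A–J–E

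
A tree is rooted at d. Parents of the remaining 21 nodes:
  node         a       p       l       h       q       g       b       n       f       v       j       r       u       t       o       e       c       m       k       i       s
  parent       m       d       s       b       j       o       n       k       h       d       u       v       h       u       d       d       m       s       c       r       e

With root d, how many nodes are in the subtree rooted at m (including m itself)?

12

Descendants of m (including itself): m, c, a, k, n, b, h, f, u, j, t, q. That's 12.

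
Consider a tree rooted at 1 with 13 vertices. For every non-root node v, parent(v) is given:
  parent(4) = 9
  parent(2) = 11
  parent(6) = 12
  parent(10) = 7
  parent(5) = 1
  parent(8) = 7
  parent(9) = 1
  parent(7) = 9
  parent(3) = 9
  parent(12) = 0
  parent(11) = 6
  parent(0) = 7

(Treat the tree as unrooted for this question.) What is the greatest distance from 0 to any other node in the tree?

4

A farthest node from 0 is 2 (5 also at distance 4).
The path 0-12-6-11-2 has 4 edges.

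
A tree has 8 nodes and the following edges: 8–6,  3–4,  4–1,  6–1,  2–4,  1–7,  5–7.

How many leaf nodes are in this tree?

4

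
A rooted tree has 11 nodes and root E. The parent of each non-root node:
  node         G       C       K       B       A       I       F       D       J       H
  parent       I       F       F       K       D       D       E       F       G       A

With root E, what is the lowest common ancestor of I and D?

Path I→root: I D F E; path D→root: D F E.
First common node: D.

D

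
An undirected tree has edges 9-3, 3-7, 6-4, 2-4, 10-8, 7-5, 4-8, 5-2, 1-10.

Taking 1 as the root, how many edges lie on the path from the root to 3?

7

Climbing from 3 to the root: 3–7–5–2–4–8–10–1. That's 7 steps.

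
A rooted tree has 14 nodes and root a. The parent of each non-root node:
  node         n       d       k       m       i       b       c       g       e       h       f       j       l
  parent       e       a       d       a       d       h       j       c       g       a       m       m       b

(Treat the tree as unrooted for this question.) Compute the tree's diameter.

9

BFS from l reaches n last, at distance 9; BFS from n confirms no node is farther.
Path: l–b–h–a–m–j–c–g–e–n.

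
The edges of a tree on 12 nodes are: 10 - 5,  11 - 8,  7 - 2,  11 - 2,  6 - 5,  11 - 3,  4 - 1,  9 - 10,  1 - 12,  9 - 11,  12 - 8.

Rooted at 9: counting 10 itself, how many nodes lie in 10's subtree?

3

The subtree rooted at 10 contains: 10, 5, 6 — 3 nodes.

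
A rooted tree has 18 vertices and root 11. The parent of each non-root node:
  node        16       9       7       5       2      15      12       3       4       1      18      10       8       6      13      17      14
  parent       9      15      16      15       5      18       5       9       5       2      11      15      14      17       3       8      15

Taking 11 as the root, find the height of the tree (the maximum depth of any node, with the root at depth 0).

6 sits deepest: 11 – 18 – 15 – 14 – 8 – 17 – 6 — 6 edges from the root.

6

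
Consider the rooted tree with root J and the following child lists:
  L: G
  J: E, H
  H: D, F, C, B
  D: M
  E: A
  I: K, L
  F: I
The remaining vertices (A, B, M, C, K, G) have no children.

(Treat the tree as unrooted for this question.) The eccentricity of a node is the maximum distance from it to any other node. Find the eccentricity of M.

6

Distances from M peak at 6, attained at G.
M–D–H–F–I–L–G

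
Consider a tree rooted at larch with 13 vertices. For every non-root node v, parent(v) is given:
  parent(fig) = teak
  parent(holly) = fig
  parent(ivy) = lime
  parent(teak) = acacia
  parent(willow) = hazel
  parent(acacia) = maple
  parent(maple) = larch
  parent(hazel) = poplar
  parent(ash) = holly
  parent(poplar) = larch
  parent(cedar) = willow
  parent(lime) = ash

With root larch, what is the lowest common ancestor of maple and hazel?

larch

Ancestors of maple (toward the root): maple, larch.
Ancestors of hazel: hazel, poplar, larch.
The deepest node appearing in both lists is larch.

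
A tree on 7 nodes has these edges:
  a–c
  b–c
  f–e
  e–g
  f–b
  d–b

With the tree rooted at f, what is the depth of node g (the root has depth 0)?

f – e – g — 2 edges.

2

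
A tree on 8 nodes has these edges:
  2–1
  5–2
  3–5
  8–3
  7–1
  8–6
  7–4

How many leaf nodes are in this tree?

Exactly 2 nodes have a single neighbour: 4, 6.

2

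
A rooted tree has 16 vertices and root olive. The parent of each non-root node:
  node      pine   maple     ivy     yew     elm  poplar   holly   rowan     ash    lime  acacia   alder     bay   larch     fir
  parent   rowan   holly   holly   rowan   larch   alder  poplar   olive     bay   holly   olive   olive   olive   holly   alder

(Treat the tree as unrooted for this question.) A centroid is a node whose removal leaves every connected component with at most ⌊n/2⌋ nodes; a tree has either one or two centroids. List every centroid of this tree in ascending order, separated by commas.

alder

Removing alder splits the tree into components of sizes 7, 7, 1; the largest is 7 ≤ ⌊16/2⌋ = 8.
Every other node leaves some component of size > 8, so the centroid is unique.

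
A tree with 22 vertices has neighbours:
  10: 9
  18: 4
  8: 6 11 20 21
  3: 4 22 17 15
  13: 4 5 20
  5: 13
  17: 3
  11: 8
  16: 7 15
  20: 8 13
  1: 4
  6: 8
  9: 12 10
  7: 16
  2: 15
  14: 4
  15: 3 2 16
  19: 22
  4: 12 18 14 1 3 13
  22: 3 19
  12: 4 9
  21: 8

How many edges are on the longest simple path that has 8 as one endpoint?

7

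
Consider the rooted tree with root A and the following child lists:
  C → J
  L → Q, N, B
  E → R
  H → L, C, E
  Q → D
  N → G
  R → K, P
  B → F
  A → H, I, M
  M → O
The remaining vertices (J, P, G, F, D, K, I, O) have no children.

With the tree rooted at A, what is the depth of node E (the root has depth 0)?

2

Climbing from E to the root: E–H–A. That's 2 steps.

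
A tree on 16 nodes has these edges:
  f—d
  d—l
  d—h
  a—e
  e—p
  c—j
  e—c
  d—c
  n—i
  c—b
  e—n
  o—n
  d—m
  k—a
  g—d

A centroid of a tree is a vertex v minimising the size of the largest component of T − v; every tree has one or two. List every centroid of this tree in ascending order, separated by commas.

c

Removing c splits the tree into components of sizes 7, 6, 1, 1; the largest is 7 ≤ ⌊16/2⌋ = 8.
No neighbour of c does as well, so c is the unique centroid.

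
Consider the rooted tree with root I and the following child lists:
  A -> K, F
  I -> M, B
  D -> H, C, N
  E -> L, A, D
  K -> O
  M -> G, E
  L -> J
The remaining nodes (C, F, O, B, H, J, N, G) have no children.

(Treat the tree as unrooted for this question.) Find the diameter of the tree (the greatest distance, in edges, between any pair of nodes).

6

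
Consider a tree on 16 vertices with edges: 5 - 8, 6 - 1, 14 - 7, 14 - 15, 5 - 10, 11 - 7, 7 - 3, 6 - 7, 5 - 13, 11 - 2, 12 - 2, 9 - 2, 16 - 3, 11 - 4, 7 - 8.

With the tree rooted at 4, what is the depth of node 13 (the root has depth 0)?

Climbing from 13 to the root: 13 – 5 – 8 – 7 – 11 – 4. That's 5 steps.

5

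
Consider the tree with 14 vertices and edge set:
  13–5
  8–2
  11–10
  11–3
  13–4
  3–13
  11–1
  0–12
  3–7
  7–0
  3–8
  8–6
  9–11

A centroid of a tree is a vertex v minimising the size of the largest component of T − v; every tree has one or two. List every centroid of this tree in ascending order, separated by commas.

If 3 is removed the pieces have sizes 4, 3, 3, 3, all ≤ ⌊14/2⌋ = 7.
Every other node leaves some component of size > 7, so the centroid is unique.

3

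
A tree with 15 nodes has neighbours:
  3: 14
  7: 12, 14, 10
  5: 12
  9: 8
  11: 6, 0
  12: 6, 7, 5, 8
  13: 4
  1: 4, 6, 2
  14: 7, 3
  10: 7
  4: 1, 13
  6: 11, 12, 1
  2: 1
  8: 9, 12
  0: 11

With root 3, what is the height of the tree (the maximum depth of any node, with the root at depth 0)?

7

A deepest node is 13, reached by 3 → 14 → 7 → 12 → 6 → 1 → 4 → 13.
That path has 7 edges, so the height is 7.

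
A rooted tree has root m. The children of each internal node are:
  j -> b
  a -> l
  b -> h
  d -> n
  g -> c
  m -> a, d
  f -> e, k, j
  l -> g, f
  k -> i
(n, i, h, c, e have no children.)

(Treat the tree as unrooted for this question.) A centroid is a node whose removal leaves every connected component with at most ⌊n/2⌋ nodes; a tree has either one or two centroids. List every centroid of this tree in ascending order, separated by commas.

If l is removed the pieces have sizes 7, 4, 2, all ≤ ⌊14/2⌋ = 7.
Its neighbour f also leaves a largest component of size 7, so both are centroids.

f, l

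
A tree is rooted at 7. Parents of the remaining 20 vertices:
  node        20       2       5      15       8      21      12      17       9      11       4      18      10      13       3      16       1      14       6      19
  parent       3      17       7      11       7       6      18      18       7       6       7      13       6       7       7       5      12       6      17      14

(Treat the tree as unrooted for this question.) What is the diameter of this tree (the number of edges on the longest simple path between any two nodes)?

8

A longest path is 19 - 14 - 6 - 17 - 18 - 13 - 7 - 3 - 20, with 8 edges.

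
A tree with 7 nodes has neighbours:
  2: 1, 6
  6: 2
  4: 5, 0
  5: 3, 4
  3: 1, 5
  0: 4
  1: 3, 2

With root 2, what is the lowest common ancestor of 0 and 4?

4

Path 0→root: 0 4 5 3 1 2; path 4→root: 4 5 3 1 2.
First common node: 4.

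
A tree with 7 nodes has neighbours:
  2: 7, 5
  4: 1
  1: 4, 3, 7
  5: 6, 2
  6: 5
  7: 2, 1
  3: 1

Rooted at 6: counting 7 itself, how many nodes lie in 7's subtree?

The subtree rooted at 7 contains: 7, 1, 4, 3 — 4 nodes.

4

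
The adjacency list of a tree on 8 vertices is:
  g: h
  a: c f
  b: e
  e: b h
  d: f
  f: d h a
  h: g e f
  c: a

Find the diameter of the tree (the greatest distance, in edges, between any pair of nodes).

5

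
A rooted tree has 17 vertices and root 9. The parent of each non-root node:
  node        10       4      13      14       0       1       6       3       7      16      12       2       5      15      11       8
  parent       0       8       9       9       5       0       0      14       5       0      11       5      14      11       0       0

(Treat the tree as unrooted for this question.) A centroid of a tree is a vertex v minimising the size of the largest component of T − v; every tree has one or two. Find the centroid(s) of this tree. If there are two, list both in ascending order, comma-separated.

Delete 0: the remaining components have sizes 7, 3, 2, 1, 1, 1, 1. Max 7 ≤ 8, so 0 is a centroid.
No neighbour of 0 does as well, so 0 is the unique centroid.

0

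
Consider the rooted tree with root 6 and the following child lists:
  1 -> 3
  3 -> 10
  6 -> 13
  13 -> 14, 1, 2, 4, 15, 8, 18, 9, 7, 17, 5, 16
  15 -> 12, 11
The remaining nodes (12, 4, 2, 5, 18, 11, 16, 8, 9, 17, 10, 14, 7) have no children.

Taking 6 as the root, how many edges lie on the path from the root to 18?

2

Climbing from 18 to the root: 18 – 13 – 6. That's 2 steps.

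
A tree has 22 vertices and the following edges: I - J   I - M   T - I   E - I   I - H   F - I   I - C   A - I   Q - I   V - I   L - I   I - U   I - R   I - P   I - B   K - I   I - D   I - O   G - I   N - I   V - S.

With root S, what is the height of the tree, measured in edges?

3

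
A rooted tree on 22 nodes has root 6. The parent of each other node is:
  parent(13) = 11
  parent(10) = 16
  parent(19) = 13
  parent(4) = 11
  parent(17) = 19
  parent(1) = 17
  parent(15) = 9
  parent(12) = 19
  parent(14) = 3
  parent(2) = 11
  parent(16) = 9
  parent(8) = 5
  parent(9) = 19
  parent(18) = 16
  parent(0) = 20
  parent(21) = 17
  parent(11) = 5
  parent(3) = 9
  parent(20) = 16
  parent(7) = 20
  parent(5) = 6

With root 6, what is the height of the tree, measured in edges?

8

A deepest node is 7, reached by 6-5-11-13-19-9-16-20-7.
That path has 8 edges, so the height is 8.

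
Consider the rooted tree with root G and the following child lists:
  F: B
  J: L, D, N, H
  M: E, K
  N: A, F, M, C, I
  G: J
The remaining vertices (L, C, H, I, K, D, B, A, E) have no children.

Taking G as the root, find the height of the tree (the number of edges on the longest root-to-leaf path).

A deepest node is E, reached by G-J-N-M-E.
That path has 4 edges, so the height is 4.

4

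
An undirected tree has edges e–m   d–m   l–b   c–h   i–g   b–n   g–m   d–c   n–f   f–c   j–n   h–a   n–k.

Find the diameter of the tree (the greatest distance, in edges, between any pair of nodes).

8

Starting from l, a farthest node is i at distance 8.
One longest path: l - b - n - f - c - d - m - g - i.
So the diameter is 8.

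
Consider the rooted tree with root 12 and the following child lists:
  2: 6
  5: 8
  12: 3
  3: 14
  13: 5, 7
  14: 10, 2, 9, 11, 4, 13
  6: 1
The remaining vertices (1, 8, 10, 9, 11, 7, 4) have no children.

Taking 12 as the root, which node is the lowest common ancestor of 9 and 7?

14

Ancestors of 9 (toward the root): 9, 14, 3, 12.
Ancestors of 7: 7, 13, 14, 3, 12.
The deepest node appearing in both lists is 14.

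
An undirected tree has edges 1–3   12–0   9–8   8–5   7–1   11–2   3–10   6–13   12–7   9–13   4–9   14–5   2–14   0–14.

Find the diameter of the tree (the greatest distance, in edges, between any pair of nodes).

Starting from 10, a farthest node is 6 at distance 11.
One longest path: 10-3-1-7-12-0-14-5-8-9-13-6.
So the diameter is 11.

11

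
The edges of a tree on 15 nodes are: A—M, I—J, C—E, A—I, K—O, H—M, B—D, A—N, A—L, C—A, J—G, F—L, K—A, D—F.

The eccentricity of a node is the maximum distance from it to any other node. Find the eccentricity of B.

A farthest node from B is G.
The path B-D-F-L-A-I-J-G has 7 edges.

7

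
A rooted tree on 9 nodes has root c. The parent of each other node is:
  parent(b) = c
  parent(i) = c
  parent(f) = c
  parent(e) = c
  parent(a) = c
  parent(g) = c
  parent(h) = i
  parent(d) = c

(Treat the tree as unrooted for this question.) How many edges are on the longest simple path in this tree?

BFS from h reaches b last, at distance 3; BFS from b confirms no node is farther.
Path: h–i–c–b.

3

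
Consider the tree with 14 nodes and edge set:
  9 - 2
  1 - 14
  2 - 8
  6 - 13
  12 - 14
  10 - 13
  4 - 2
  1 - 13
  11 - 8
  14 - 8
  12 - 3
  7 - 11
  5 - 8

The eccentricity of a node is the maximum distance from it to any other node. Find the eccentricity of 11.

5

A farthest node from 11 is 6 (10 also at distance 5).
The path 11–8–14–1–13–6 has 5 edges.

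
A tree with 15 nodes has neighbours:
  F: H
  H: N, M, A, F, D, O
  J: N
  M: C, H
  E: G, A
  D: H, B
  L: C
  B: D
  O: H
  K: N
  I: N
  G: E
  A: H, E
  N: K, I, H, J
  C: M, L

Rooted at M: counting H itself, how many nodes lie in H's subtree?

The subtree rooted at H contains: H, D, A, N, O, F, B, E, K, J, I, G — 12 nodes.

12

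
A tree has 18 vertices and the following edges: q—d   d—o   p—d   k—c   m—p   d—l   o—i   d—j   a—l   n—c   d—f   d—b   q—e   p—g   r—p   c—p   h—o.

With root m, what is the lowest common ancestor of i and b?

Path i→root: i o d p m; path b→root: b d p m.
First common node: d.

d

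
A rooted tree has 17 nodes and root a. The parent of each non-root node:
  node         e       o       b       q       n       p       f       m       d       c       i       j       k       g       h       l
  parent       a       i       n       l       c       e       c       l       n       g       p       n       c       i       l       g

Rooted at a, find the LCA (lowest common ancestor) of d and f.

c

d's ancestor chain is d, n, c, g, i, p, e, a and f's is f, c, g, i, p, e, a; they first meet at c.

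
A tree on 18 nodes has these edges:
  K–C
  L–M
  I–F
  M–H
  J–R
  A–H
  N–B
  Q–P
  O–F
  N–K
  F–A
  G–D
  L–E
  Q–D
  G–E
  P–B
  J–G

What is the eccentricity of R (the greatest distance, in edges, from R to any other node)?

The node farthest from R is C (I, O also at distance 9), via R-J-G-D-Q-P-B-N-K-C — 9 edges.

9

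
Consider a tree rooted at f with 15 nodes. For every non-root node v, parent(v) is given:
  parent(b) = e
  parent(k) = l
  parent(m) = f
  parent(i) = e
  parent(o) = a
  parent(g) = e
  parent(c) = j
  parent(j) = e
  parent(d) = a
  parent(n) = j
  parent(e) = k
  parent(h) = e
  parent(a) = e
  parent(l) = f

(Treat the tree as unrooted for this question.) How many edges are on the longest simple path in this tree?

A longest path is m - f - l - k - e - j - n, with 6 edges.

6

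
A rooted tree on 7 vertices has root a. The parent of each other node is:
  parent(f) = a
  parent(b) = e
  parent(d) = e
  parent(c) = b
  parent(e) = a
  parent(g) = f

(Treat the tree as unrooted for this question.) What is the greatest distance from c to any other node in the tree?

The node farthest from c is g, via c-b-e-a-f-g — 5 edges.

5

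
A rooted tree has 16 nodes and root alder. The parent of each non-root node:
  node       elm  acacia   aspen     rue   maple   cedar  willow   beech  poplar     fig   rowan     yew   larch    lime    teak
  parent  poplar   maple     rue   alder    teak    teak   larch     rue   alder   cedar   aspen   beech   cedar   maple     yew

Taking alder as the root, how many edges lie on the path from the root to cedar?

Climbing from cedar to the root: cedar → teak → yew → beech → rue → alder. That's 5 steps.

5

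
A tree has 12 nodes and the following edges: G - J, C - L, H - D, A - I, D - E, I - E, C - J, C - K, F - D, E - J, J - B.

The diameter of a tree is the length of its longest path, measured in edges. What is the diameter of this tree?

A longest path is K - C - J - E - I - A, with 5 edges.

5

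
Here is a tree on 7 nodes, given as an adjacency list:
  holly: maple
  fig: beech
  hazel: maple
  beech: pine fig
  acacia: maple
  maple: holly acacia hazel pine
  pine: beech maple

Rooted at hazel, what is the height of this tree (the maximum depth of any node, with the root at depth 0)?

The longest root-to-leaf path is hazel → maple → pine → beech → fig (4 edges).

4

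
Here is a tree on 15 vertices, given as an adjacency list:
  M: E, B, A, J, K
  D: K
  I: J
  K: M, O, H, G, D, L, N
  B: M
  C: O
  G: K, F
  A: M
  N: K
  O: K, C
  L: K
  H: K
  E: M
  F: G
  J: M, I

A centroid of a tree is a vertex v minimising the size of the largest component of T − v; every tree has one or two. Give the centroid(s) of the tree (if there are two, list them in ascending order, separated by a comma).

Removing K splits the tree into components of sizes 6, 2, 2, 1, 1, 1, 1; the largest is 6 ≤ ⌊15/2⌋ = 7.
No neighbour of K does as well, so K is the unique centroid.

K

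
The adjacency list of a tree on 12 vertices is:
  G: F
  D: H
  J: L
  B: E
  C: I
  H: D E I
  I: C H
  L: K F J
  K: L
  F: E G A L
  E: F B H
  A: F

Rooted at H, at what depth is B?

2

H–E–B — 2 edges.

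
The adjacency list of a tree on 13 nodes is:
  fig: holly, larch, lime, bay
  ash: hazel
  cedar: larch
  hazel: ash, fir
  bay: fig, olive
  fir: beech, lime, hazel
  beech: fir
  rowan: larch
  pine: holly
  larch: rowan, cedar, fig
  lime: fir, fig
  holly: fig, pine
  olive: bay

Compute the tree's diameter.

BFS from ash reaches olive last, at distance 6; BFS from olive confirms no node is farther.
Path: ash-hazel-fir-lime-fig-bay-olive.

6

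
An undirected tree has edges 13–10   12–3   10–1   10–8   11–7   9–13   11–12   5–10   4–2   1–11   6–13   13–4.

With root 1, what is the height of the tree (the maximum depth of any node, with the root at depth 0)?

2 sits deepest: 1 → 10 → 13 → 4 → 2 — 4 edges from the root.

4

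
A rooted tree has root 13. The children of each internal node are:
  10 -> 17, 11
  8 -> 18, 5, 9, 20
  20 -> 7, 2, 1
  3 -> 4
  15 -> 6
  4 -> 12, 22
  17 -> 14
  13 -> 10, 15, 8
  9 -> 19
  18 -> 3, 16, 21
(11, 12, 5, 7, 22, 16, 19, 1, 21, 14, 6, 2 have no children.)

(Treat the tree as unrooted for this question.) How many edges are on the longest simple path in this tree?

8

Starting from 14, a farthest node is 22 at distance 8.
One longest path: 14 - 17 - 10 - 13 - 8 - 18 - 3 - 4 - 22.
So the diameter is 8.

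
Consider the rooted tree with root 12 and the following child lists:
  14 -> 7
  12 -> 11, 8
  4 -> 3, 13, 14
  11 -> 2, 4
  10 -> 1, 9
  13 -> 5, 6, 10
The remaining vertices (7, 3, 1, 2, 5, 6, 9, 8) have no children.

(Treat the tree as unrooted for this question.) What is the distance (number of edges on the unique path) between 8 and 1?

6

The path is 8–12–11–4–13–10–1, which has 6 edges.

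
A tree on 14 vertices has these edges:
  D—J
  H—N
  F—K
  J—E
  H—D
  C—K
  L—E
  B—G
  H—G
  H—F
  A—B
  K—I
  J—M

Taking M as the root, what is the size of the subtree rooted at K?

K's subtree: {K, C, I}, size 3.

3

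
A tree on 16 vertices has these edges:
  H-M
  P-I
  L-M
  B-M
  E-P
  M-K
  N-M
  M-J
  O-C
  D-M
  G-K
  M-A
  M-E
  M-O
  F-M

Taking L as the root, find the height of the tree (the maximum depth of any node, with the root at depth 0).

The longest root-to-leaf path is L → M → E → P → I (4 edges).

4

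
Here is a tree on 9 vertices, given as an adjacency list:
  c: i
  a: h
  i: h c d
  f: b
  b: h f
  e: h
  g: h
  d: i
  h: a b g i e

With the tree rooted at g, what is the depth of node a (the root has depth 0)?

2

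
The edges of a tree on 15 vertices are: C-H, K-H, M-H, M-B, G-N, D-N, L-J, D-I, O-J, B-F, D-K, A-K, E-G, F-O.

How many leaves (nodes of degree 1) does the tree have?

5

Exactly 5 nodes have a single neighbour: A, C, E, I, L.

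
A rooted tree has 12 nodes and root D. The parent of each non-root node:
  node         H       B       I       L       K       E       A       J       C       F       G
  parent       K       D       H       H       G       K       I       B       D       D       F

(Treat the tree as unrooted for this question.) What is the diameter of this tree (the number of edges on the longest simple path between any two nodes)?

8

A longest path is J – B – D – F – G – K – H – I – A, with 8 edges.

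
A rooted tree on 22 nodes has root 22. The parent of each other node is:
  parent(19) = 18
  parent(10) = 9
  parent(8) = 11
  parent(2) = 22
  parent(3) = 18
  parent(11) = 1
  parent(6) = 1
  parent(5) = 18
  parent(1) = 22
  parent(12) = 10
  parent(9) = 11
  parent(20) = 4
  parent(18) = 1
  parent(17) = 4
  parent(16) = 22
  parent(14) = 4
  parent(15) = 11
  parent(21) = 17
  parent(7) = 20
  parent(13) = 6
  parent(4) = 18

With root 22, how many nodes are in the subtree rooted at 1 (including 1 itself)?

19

Descendants of 1 (including itself): 1, 18, 11, 6, 3, 4, 5, 19, 9, 8, 15, 13, 20, 17, 14, 10, 7, 21, 12. That's 19.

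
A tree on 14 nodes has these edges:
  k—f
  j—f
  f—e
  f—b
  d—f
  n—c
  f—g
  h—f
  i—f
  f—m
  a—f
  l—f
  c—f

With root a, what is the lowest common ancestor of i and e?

f

Ancestors of i (toward the root): i, f, a.
Ancestors of e: e, f, a.
The deepest node appearing in both lists is f.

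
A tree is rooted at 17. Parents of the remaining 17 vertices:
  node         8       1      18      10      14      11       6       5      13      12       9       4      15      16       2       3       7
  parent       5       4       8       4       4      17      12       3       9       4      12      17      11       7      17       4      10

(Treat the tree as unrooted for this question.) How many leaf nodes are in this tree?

Degree-1 nodes: 1, 2, 6, 13, 14, 15, 16, 18 — 8 of them.

8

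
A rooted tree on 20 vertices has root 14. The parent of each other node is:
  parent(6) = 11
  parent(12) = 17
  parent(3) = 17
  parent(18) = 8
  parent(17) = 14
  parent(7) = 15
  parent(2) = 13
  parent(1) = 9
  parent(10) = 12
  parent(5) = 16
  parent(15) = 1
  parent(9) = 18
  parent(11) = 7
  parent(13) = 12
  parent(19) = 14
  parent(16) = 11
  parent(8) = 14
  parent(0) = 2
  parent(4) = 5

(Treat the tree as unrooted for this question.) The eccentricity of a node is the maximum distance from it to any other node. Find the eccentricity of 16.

13

Distances from 16 peak at 13, attained at 0.
16 – 11 – 7 – 15 – 1 – 9 – 18 – 8 – 14 – 17 – 12 – 13 – 2 – 0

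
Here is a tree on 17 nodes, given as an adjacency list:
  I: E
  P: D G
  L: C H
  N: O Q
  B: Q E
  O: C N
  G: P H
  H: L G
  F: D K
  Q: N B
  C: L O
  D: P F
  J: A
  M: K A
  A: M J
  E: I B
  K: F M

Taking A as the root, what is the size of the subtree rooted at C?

7

C's subtree: {C, O, N, Q, B, E, I}, size 7.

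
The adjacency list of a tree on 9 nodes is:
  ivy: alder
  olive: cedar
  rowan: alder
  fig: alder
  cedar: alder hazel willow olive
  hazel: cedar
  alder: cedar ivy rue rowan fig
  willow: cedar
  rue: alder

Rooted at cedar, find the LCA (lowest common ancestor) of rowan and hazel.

Ancestors of rowan (toward the root): rowan, alder, cedar.
Ancestors of hazel: hazel, cedar.
The deepest node appearing in both lists is cedar.

cedar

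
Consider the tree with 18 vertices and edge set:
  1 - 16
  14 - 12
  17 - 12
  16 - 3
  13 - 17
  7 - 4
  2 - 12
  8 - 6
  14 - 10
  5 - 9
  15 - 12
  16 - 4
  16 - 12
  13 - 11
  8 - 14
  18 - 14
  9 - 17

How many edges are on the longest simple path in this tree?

6

A longest path is 6 – 8 – 14 – 12 – 16 – 4 – 7, with 6 edges.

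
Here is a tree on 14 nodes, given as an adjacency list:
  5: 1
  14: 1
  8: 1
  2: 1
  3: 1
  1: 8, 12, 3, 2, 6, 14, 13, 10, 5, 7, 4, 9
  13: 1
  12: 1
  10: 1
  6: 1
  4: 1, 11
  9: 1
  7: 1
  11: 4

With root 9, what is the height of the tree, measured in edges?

A deepest node is 11, reached by 9 → 1 → 4 → 11.
That path has 3 edges, so the height is 3.

3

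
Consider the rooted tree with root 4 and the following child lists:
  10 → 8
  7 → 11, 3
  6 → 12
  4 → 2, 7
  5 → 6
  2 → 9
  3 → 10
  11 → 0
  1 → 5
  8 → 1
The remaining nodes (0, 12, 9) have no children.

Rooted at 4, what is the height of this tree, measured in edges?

8

12 sits deepest: 4 → 7 → 3 → 10 → 8 → 1 → 5 → 6 → 12 — 8 edges from the root.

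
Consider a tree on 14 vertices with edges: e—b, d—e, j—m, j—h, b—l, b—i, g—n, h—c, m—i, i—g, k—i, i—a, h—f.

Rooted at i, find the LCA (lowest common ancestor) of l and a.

i

Path l→root: l b i; path a→root: a i.
First common node: i.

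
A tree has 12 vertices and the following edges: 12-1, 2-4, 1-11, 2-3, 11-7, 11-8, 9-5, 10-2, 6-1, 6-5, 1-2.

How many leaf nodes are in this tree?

Degree-1 nodes: 3, 4, 7, 8, 9, 10, 12 — 7 of them.

7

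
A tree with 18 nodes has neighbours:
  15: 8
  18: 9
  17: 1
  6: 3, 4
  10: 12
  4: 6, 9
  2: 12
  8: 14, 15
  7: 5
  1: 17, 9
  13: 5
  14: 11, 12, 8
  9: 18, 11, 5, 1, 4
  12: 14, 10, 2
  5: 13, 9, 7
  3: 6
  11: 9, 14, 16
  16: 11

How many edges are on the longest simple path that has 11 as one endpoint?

4

A farthest node from 11 is 3.
The path 11-9-4-6-3 has 4 edges.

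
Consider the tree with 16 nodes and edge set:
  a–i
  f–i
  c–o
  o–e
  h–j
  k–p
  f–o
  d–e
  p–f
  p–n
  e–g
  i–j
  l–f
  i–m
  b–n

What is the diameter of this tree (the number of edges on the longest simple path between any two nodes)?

6

BFS from b reaches d last, at distance 6; BFS from d confirms no node is farther.
Path: b–n–p–f–o–e–d.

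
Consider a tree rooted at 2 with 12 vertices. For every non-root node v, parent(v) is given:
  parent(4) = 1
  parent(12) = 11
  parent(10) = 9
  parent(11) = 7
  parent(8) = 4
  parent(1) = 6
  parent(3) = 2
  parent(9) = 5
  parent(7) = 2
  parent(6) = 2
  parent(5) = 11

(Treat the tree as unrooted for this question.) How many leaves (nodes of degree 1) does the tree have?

The leaves are 3, 8, 10, 12.
That is 4 leaves.

4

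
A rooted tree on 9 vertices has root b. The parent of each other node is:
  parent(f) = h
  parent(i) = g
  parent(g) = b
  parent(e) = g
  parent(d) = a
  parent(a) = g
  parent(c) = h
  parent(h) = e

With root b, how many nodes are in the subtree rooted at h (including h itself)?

3

Descendants of h (including itself): h, c, f. That's 3.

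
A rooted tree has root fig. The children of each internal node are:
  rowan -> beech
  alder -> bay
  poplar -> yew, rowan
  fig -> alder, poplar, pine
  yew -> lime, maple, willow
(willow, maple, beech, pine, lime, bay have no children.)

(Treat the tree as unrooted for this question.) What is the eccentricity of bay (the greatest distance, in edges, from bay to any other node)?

5

A farthest node from bay is lime (maple, willow, beech also at distance 5).
The path bay-alder-fig-poplar-yew-lime has 5 edges.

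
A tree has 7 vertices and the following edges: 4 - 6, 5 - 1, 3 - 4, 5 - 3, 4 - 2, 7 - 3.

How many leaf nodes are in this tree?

4

Exactly 4 nodes have a single neighbour: 1, 2, 6, 7.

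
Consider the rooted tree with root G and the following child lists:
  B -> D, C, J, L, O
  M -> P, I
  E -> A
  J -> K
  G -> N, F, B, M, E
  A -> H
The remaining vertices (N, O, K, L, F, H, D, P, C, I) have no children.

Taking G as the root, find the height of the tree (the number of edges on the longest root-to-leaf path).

3

K sits deepest: G–B–J–K — 3 edges from the root.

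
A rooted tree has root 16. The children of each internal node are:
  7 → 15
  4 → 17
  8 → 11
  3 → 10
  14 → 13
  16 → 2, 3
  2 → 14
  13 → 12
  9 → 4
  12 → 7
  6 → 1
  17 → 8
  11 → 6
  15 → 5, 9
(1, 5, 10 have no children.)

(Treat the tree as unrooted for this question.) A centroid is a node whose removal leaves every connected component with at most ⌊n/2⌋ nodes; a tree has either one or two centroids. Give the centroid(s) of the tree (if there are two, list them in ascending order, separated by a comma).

15

Delete 15: the remaining components have sizes 8, 7, 1. Max 8 ≤ 8, so 15 is a centroid.
No neighbour of 15 does as well, so 15 is the unique centroid.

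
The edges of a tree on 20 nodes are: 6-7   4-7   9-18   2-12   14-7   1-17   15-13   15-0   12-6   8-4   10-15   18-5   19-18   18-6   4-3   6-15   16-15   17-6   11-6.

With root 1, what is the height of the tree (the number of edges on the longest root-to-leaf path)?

3 sits deepest: 1 → 17 → 6 → 7 → 4 → 3 — 5 edges from the root.

5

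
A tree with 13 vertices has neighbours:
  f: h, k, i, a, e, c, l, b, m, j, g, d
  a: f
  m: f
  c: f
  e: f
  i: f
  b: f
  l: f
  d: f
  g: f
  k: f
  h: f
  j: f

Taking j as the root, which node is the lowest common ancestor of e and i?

f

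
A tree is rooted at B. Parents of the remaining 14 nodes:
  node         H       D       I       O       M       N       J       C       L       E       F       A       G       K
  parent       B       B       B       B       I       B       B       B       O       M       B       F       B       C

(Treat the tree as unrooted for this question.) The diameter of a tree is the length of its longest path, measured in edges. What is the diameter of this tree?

5

A longest path is E - M - I - B - F - A, with 5 edges.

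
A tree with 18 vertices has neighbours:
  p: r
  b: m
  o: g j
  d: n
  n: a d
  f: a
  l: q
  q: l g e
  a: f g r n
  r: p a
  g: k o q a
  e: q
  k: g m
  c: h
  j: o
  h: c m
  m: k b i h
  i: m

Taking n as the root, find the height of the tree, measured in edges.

6

c sits deepest: n – a – g – k – m – h – c — 6 edges from the root.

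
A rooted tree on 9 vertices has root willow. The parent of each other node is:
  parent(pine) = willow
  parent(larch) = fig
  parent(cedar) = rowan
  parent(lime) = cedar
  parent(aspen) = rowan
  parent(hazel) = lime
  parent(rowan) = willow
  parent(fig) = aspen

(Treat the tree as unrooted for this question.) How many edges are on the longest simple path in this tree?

A longest path is larch-fig-aspen-rowan-cedar-lime-hazel, with 6 edges.

6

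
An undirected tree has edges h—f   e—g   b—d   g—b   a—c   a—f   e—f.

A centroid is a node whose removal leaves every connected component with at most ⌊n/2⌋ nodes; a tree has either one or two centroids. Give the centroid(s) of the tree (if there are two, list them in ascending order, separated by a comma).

e, f

Removing f splits the tree into components of sizes 4, 2, 1; the largest is 4 ≤ ⌊8/2⌋ = 4.
Its neighbour e also leaves a largest component of size 4, so both are centroids.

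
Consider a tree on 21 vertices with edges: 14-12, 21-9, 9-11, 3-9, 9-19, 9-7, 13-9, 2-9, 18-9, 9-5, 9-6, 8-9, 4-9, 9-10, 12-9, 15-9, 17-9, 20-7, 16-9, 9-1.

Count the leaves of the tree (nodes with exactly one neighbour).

18

The leaves are 1, 2, 3, 4, 5, 6, 8, 10, 11, 13, 14, 15, 16, 17, 18, 19, 20, 21.
That is 18 leaves.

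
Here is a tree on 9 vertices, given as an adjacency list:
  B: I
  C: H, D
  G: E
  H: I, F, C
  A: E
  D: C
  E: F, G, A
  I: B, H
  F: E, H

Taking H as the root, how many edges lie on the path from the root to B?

Path from H to B: H–I–B, which has 2 edges.

2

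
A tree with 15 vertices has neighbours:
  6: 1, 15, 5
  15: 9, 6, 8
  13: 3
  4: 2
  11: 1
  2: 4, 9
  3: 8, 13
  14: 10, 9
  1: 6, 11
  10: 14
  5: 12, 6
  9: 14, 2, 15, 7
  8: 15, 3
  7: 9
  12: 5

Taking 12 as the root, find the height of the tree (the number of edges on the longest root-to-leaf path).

A deepest node is 10, reached by 12-5-6-15-9-14-10.
That path has 6 edges, so the height is 6.

6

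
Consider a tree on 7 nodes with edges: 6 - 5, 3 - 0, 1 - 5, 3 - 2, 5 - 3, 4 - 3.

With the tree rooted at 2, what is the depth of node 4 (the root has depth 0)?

Climbing from 4 to the root: 4 – 3 – 2. That's 2 steps.

2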